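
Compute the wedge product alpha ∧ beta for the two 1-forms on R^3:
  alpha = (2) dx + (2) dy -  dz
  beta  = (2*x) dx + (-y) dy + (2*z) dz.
alpha ∧ beta = (-4*x - 2*y) dx ∧ dy + (2*x + 4*z) dx ∧ dz + (-y + 4*z) dy ∧ dz

Distribute the wedge, using dx_i ∧ dx_j = -dx_j ∧ dx_i and dx_i ∧ dx_i = 0. For each pair (i, j) with i < j, the coefficient of dx_i ∧ dx_j in alpha ∧ beta is (alpha_i * beta_j - alpha_j * beta_i). Collecting: alpha ∧ beta = (-4*x - 2*y) dx ∧ dy + (2*x + 4*z) dx ∧ dz + (-y + 4*z) dy ∧ dz.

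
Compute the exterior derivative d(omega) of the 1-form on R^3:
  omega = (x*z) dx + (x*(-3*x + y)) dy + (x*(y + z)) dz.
d(omega) = (-6*x + y) dx ∧ dy + (-x + y + z) dx ∧ dz + (x) dy ∧ dz

For a 1-form omega = sum_i f_i dx_i, the exterior derivative is
  d(omega) = sum_{i < j} (∂f_j/∂x_i - ∂f_i/∂x_j) dx_i ∧ dx_j.
  coefficient of dx ∧ dy: ∂f_2/∂x - ∂f_1/∂y = ∂(x*(-3*x + y))/∂x - ∂(x*z)/∂y = -6*x + y
  coefficient of dx ∧ dz: ∂f_3/∂x - ∂f_1/∂z = ∂(x*(y + z))/∂x - ∂(x*z)/∂z = -x + y + z
  coefficient of dy ∧ dz: ∂f_3/∂y - ∂f_2/∂z = ∂(x*(y + z))/∂y - ∂(x*(-3*x + y))/∂z = x
Assembling: d(omega) = (-6*x + y) dx ∧ dy + (-x + y + z) dx ∧ dz + (x) dy ∧ dz.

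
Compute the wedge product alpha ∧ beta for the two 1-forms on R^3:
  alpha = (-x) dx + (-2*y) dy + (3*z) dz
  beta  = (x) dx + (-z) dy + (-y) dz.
alpha ∧ beta = (x*(2*y + z)) dx ∧ dy + (x*(y - 3*z)) dx ∧ dz + (2*y^2 + 3*z^2) dy ∧ dz

Distribute the wedge, using dx_i ∧ dx_j = -dx_j ∧ dx_i and dx_i ∧ dx_i = 0. For each pair (i, j) with i < j, the coefficient of dx_i ∧ dx_j in alpha ∧ beta is (alpha_i * beta_j - alpha_j * beta_i). Collecting: alpha ∧ beta = (x*(2*y + z)) dx ∧ dy + (x*(y - 3*z)) dx ∧ dz + (2*y^2 + 3*z^2) dy ∧ dz.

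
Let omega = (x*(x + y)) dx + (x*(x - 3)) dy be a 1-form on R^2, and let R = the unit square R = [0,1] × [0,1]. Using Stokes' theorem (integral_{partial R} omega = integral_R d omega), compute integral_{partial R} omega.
integral_(partial R) omega = -5/2

Stokes: integral_partial_R omega = integral_R d omega with d omega = (∂Q/∂x - ∂P/∂y) dx ∧ dy.
  ∂Q/∂x = 2*x - 3
  ∂P/∂y = x
  integrand = ∂Q/∂x - ∂P/∂y = x - 3.
Integrating over R: integral_0^1 integral_0^1 (x - 3) dx dy = -5/2.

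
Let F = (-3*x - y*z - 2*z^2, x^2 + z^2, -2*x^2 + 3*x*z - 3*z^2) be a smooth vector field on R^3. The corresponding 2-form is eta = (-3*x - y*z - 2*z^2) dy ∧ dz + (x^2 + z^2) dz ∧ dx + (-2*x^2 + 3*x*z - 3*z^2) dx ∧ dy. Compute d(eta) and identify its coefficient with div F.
d(eta) = (3*x - 6*z - 3) dx ∧ dy ∧ dz; div F = 3*x - 6*z - 3

For a 2-form in R^3 of the form above, applying d gives a 3-form with coefficient ∂P/∂x + ∂Q/∂y + ∂R/∂z:
  ∂P/∂x = -3
  ∂Q/∂y = 0
  ∂R/∂z = 3*x - 6*z
Sum = 3*x - 6*z - 3, which is exactly div F.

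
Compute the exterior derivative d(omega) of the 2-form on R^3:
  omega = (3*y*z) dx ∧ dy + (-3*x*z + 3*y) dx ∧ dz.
d(omega) = (3*y - 3) dx ∧ dy ∧ dz

For a 2-form omega = sum_{i<j} g_{ij} dx_i ∧ dx_j, the exterior derivative is
  d(omega) = sum_{i<j} d(g_{ij}) ∧ dx_i ∧ dx_j = sum_{i<j, k} (∂g_{ij}/∂x_k) dx_k ∧ dx_i ∧ dx_j.
Expand each term, using dx_k ∧ dx_i ∧ dx_j = sgn(permutation) dx_{(a)} ∧ dx_{(b)} ∧ dx_{(c)} with (a < b < c) sorted:
  d(3*y*z) includes (∂/∂z)(3*y*z) dz = (3*y) dz, which multiplied by dx ∧ dy gives (3*y) dx ∧ dy ∧ dz
  d(-3*x*z + 3*y) includes (∂/∂y)(-3*x*z + 3*y) dy = (3) dy, which multiplied by dx ∧ dz gives (-3) dx ∧ dy ∧ dz
Collecting like 3-forms: d(omega) = (3*y - 3) dx ∧ dy ∧ dz.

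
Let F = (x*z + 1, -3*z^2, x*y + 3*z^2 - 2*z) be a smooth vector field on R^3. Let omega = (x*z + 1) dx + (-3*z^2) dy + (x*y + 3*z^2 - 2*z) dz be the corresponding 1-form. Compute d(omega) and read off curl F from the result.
d(omega) = (x + 6*z) dy ∧ dz + (x - y) dz ∧ dx + (0) dx ∧ dy; curl F = (x + 6*z, x - y, 0)

d omega = sum_{i<j} (∂f_j/∂x_i - ∂f_i/∂x_j) dx_i ∧ dx_j. Under the identification (dy ∧ dz, dz ∧ dx, dx ∧ dy) ↔ (e_x, e_y, e_z), the coefficients are exactly the components of curl F. Compute:
  ∂R/∂y - ∂Q/∂z = (x) - (-6*z) = x + 6*z
  ∂P/∂z - ∂R/∂x = (x) - (y) = x - y
  ∂Q/∂x - ∂P/∂y = (0) - (0) = 0.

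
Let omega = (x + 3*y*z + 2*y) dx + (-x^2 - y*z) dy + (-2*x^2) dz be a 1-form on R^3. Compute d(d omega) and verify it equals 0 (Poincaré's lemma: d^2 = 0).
d(d omega) = 0

Step 1: d omega = sum_{i<j} (∂f_j/∂x_i - ∂f_i/∂x_j) dx_i ∧ dx_j:
  coeff of dx ∧ dy: -2*x - 3*z - 2
  coeff of dx ∧ dz: -4*x - 3*y
  coeff of dy ∧ dz: y
Step 2: Apply d again to each 2-form coefficient. The only possible 3-form in R^3 is dx ∧ dy ∧ dz, with coefficient
  ∂(coeff of dy∧dz)/∂x - ∂(coeff of dx∧dz)/∂y + ∂(coeff of dx∧dy)/∂z
  = ∂/∂x (y) - ∂/∂y (-4*x - 3*y) + ∂/∂z (-2*x - 3*z - 2).
Each of these terms simplifies to sums of mixed partials that cancel in pairs. The result is 0 (by equality of mixed partials for smooth functions — Schwarz / Clairaut).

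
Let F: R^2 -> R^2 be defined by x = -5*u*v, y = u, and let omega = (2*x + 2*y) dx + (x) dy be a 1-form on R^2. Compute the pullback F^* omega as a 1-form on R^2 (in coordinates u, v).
F^* omega = (5*u*v*(10*v - 3)) du + (u^2*(50*v - 10)) dv

Using F^*(f dg) = (f ∘ F) d(g ∘ F), substitute each coordinate x_i by F_i(u, v) in f_i, and replace dx_i by d F_i = (∂F_i/∂u) du + (∂F_i/∂v) dv.
  For the x component: f_1(F) = 2*u*(1 - 5*v); d F_1 = (-5*v) du + (-5*u) dv
  For the y component: f_2(F) = -5*u*v; d F_2 = (1) du + (0) dv
Combining and collecting du, dv coefficients:
  coeff of du: 5*u*v*(10*v - 3)
  coeff of dv: u^2*(50*v - 10)
F^* omega = (5*u*v*(10*v - 3)) du + (u^2*(50*v - 10)) dv.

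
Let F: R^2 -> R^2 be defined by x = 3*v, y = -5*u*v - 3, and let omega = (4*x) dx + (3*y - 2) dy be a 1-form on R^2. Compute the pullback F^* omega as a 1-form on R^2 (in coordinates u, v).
F^* omega = (5*v*(15*u*v + 11)) du + (75*u^2*v + 55*u + 36*v) dv

Using F^*(f dg) = (f ∘ F) d(g ∘ F), substitute each coordinate x_i by F_i(u, v) in f_i, and replace dx_i by d F_i = (∂F_i/∂u) du + (∂F_i/∂v) dv.
  For the x component: f_1(F) = 12*v; d F_1 = (0) du + (3) dv
  For the y component: f_2(F) = -15*u*v - 11; d F_2 = (-5*v) du + (-5*u) dv
Combining and collecting du, dv coefficients:
  coeff of du: 5*v*(15*u*v + 11)
  coeff of dv: 75*u^2*v + 55*u + 36*v
F^* omega = (5*v*(15*u*v + 11)) du + (75*u^2*v + 55*u + 36*v) dv.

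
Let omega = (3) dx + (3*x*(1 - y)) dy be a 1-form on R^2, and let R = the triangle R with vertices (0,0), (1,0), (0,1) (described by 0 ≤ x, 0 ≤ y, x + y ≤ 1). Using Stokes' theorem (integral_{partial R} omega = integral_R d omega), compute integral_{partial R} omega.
integral_(partial R) omega = 1

Stokes: integral_partial_R omega = integral_R d omega with d omega = (∂Q/∂x - ∂P/∂y) dx ∧ dy.
  ∂Q/∂x = 3 - 3*y
  ∂P/∂y = 0
  integrand = ∂Q/∂x - ∂P/∂y = 3 - 3*y.
Integrating over R: integral_0^1 integral_0^{1-x} (3 - 3*y) dy dx = 1.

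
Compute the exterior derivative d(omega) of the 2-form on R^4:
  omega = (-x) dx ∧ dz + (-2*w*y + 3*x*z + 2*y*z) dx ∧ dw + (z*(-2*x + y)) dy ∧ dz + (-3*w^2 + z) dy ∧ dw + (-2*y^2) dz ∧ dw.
d(omega) = (2*w - 2*z) dx ∧ dy ∧ dw + (-3*x - 2*y) dx ∧ dz ∧ dw + (-2*z) dx ∧ dy ∧ dz + (-4*y - 1) dy ∧ dz ∧ dw

For a 2-form omega = sum_{i<j} g_{ij} dx_i ∧ dx_j, the exterior derivative is
  d(omega) = sum_{i<j} d(g_{ij}) ∧ dx_i ∧ dx_j = sum_{i<j, k} (∂g_{ij}/∂x_k) dx_k ∧ dx_i ∧ dx_j.
Expand each term, using dx_k ∧ dx_i ∧ dx_j = sgn(permutation) dx_{(a)} ∧ dx_{(b)} ∧ dx_{(c)} with (a < b < c) sorted:
  d(-2*w*y + 3*x*z + 2*y*z) includes (∂/∂y)(-2*w*y + 3*x*z + 2*y*z) dy = (-2*w + 2*z) dy, which multiplied by dx ∧ dw gives (2*w - 2*z) dx ∧ dy ∧ dw
  d(-2*w*y + 3*x*z + 2*y*z) includes (∂/∂z)(-2*w*y + 3*x*z + 2*y*z) dz = (3*x + 2*y) dz, which multiplied by dx ∧ dw gives (-3*x - 2*y) dx ∧ dz ∧ dw
  d(z*(-2*x + y)) includes (∂/∂x)(z*(-2*x + y)) dx = (-2*z) dx, which multiplied by dy ∧ dz gives (-2*z) dx ∧ dy ∧ dz
  d(-3*w^2 + z) includes (∂/∂z)(-3*w^2 + z) dz = (1) dz, which multiplied by dy ∧ dw gives (-1) dy ∧ dz ∧ dw
  d(-2*y^2) includes (∂/∂y)(-2*y^2) dy = (-4*y) dy, which multiplied by dz ∧ dw gives (-4*y) dy ∧ dz ∧ dw
Collecting like 3-forms: d(omega) = (2*w - 2*z) dx ∧ dy ∧ dw + (-3*x - 2*y) dx ∧ dz ∧ dw + (-2*z) dx ∧ dy ∧ dz + (-4*y - 1) dy ∧ dz ∧ dw.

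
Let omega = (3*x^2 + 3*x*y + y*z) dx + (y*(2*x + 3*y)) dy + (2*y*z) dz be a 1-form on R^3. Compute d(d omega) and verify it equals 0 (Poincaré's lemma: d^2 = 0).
d(d omega) = 0

Step 1: d omega = sum_{i<j} (∂f_j/∂x_i - ∂f_i/∂x_j) dx_i ∧ dx_j:
  coeff of dx ∧ dy: -3*x + 2*y - z
  coeff of dx ∧ dz: -y
  coeff of dy ∧ dz: 2*z
Step 2: Apply d again to each 2-form coefficient. The only possible 3-form in R^3 is dx ∧ dy ∧ dz, with coefficient
  ∂(coeff of dy∧dz)/∂x - ∂(coeff of dx∧dz)/∂y + ∂(coeff of dx∧dy)/∂z
  = ∂/∂x (2*z) - ∂/∂y (-y) + ∂/∂z (-3*x + 2*y - z).
Each of these terms simplifies to sums of mixed partials that cancel in pairs. The result is 0 (by equality of mixed partials for smooth functions — Schwarz / Clairaut).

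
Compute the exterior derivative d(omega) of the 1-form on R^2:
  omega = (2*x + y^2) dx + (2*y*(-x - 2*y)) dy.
d(omega) = (-4*y) dx ∧ dy

For a 1-form omega = sum_i f_i dx_i, the exterior derivative is
  d(omega) = sum_{i < j} (∂f_j/∂x_i - ∂f_i/∂x_j) dx_i ∧ dx_j.
  coefficient of dx ∧ dy: ∂f_2/∂x - ∂f_1/∂y = ∂(2*y*(-x - 2*y))/∂x - ∂(2*x + y^2)/∂y = -4*y
Assembling: d(omega) = (-4*y) dx ∧ dy.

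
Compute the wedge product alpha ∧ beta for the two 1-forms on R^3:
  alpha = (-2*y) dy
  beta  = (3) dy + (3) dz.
alpha ∧ beta = (-6*y) dy ∧ dz

Distribute the wedge, using dx_i ∧ dx_j = -dx_j ∧ dx_i and dx_i ∧ dx_i = 0. For each pair (i, j) with i < j, the coefficient of dx_i ∧ dx_j in alpha ∧ beta is (alpha_i * beta_j - alpha_j * beta_i). Collecting: alpha ∧ beta = (-6*y) dy ∧ dz.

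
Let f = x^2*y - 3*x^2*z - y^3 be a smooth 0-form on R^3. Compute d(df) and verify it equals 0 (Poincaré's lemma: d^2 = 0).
d(df) = 0

Step 1: df = sum_i (∂f/∂x_i) dx_i = (2*x*(y - 3*z)) dx + (x^2 - 3*y^2) dy + (-3*x^2) dz.
Step 2: Apply d again. Using the 1-form formula, the coefficient of dx ∧ dy in d(df) is ∂^2 f/∂x ∂y - ∂^2 f/∂y ∂x = (2*x) - (2*x) = 0 (equality of mixed partials for smooth f).
Similarly for dx ∧ dz and dy ∧ dz — all coefficients vanish. So d(df) = 0.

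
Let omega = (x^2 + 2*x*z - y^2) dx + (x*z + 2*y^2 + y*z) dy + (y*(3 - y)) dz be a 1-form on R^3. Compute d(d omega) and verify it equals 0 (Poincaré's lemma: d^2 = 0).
d(d omega) = 0

Step 1: d omega = sum_{i<j} (∂f_j/∂x_i - ∂f_i/∂x_j) dx_i ∧ dx_j:
  coeff of dx ∧ dy: 2*y + z
  coeff of dx ∧ dz: -2*x
  coeff of dy ∧ dz: -x - 3*y + 3
Step 2: Apply d again to each 2-form coefficient. The only possible 3-form in R^3 is dx ∧ dy ∧ dz, with coefficient
  ∂(coeff of dy∧dz)/∂x - ∂(coeff of dx∧dz)/∂y + ∂(coeff of dx∧dy)/∂z
  = ∂/∂x (-x - 3*y + 3) - ∂/∂y (-2*x) + ∂/∂z (2*y + z).
Each of these terms simplifies to sums of mixed partials that cancel in pairs. The result is 0 (by equality of mixed partials for smooth functions — Schwarz / Clairaut).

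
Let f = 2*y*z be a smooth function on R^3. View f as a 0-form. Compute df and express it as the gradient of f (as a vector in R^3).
df = (0) dx + (2*z) dy + (2*y) dz; grad f = (0, 2*z, 2*y)

For a 0-form f, d f = (∂f/∂x) dx + (∂f/∂y) dy + (∂f/∂z) dz. The components of the vector representation are exactly the entries of grad f in Cartesian coordinates:
  ∂f/∂x = 0
  ∂f/∂y = 2*z
  ∂f/∂z = 2*y.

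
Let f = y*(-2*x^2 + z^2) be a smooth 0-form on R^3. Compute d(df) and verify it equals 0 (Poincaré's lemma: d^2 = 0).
d(df) = 0

Step 1: df = sum_i (∂f/∂x_i) dx_i = (-4*x*y) dx + (-2*x^2 + z^2) dy + (2*y*z) dz.
Step 2: Apply d again. Using the 1-form formula, the coefficient of dx ∧ dy in d(df) is ∂^2 f/∂x ∂y - ∂^2 f/∂y ∂x = (-4*x) - (-4*x) = 0 (equality of mixed partials for smooth f).
Similarly for dx ∧ dz and dy ∧ dz — all coefficients vanish. So d(df) = 0.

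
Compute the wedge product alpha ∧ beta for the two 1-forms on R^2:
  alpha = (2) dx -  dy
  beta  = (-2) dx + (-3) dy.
alpha ∧ beta = (-8) dx ∧ dy

Distribute the wedge, using dx_i ∧ dx_j = -dx_j ∧ dx_i and dx_i ∧ dx_i = 0. For each pair (i, j) with i < j, the coefficient of dx_i ∧ dx_j in alpha ∧ beta is (alpha_i * beta_j - alpha_j * beta_i). Collecting: alpha ∧ beta = (-8) dx ∧ dy.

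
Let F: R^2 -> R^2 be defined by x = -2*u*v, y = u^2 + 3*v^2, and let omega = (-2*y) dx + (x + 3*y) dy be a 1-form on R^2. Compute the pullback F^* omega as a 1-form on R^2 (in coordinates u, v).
F^* omega = (6*u^3 + 18*u*v^2 + 12*v^3) du + (4*u^3 + 18*u^2*v + 54*v^3) dv

Using F^*(f dg) = (f ∘ F) d(g ∘ F), substitute each coordinate x_i by F_i(u, v) in f_i, and replace dx_i by d F_i = (∂F_i/∂u) du + (∂F_i/∂v) dv.
  For the x component: f_1(F) = -2*u^2 - 6*v^2; d F_1 = (-2*v) du + (-2*u) dv
  For the y component: f_2(F) = 3*u^2 - 2*u*v + 9*v^2; d F_2 = (2*u) du + (6*v) dv
Combining and collecting du, dv coefficients:
  coeff of du: 6*u^3 + 18*u*v^2 + 12*v^3
  coeff of dv: 4*u^3 + 18*u^2*v + 54*v^3
F^* omega = (6*u^3 + 18*u*v^2 + 12*v^3) du + (4*u^3 + 18*u^2*v + 54*v^3) dv.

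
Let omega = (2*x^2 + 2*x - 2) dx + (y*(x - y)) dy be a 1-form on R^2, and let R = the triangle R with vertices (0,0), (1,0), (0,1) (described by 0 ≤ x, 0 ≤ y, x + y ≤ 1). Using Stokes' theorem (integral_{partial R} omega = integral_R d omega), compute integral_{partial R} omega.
integral_(partial R) omega = 1/6

Stokes: integral_partial_R omega = integral_R d omega with d omega = (∂Q/∂x - ∂P/∂y) dx ∧ dy.
  ∂Q/∂x = y
  ∂P/∂y = 0
  integrand = ∂Q/∂x - ∂P/∂y = y.
Integrating over R: integral_0^1 integral_0^{1-x} (y) dy dx = 1/6.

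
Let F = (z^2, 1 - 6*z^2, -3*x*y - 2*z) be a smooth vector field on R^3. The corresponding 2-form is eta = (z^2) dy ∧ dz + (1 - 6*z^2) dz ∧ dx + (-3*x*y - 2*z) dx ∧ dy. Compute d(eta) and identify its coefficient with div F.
d(eta) = (-2) dx ∧ dy ∧ dz; div F = -2

For a 2-form in R^3 of the form above, applying d gives a 3-form with coefficient ∂P/∂x + ∂Q/∂y + ∂R/∂z:
  ∂P/∂x = 0
  ∂Q/∂y = 0
  ∂R/∂z = -2
Sum = -2, which is exactly div F.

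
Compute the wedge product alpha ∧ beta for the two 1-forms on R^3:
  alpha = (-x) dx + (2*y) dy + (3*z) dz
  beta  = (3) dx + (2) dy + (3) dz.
alpha ∧ beta = (-2*x - 6*y) dx ∧ dy + (-3*x - 9*z) dx ∧ dz + (6*y - 6*z) dy ∧ dz

Distribute the wedge, using dx_i ∧ dx_j = -dx_j ∧ dx_i and dx_i ∧ dx_i = 0. For each pair (i, j) with i < j, the coefficient of dx_i ∧ dx_j in alpha ∧ beta is (alpha_i * beta_j - alpha_j * beta_i). Collecting: alpha ∧ beta = (-2*x - 6*y) dx ∧ dy + (-3*x - 9*z) dx ∧ dz + (6*y - 6*z) dy ∧ dz.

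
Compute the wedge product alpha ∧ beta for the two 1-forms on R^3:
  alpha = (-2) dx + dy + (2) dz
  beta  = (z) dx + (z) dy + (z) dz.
alpha ∧ beta = (-3*z) dx ∧ dy + (-4*z) dx ∧ dz + (-z) dy ∧ dz

Distribute the wedge, using dx_i ∧ dx_j = -dx_j ∧ dx_i and dx_i ∧ dx_i = 0. For each pair (i, j) with i < j, the coefficient of dx_i ∧ dx_j in alpha ∧ beta is (alpha_i * beta_j - alpha_j * beta_i). Collecting: alpha ∧ beta = (-3*z) dx ∧ dy + (-4*z) dx ∧ dz + (-z) dy ∧ dz.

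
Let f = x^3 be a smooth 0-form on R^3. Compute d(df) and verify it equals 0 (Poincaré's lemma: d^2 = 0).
d(df) = 0

Step 1: df = sum_i (∂f/∂x_i) dx_i = (3*x^2) dx + (0) dy + (0) dz.
Step 2: Apply d again. Using the 1-form formula, the coefficient of dx ∧ dy in d(df) is ∂^2 f/∂x ∂y - ∂^2 f/∂y ∂x = (0) - (0) = 0 (equality of mixed partials for smooth f).
Similarly for dx ∧ dz and dy ∧ dz — all coefficients vanish. So d(df) = 0.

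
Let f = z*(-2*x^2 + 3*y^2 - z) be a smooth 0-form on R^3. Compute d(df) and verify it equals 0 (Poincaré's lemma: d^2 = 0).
d(df) = 0

Step 1: df = sum_i (∂f/∂x_i) dx_i = (-4*x*z) dx + (6*y*z) dy + (-2*x^2 + 3*y^2 - 2*z) dz.
Step 2: Apply d again. Using the 1-form formula, the coefficient of dx ∧ dy in d(df) is ∂^2 f/∂x ∂y - ∂^2 f/∂y ∂x = (0) - (0) = 0 (equality of mixed partials for smooth f).
Similarly for dx ∧ dz and dy ∧ dz — all coefficients vanish. So d(df) = 0.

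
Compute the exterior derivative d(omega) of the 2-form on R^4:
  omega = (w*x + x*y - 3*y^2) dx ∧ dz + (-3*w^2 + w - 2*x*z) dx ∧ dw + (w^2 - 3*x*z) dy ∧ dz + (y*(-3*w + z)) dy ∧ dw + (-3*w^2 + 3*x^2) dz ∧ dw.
d(omega) = (-x + 6*y - 3*z) dx ∧ dy ∧ dz + (9*x) dx ∧ dz ∧ dw + (2*w - y) dy ∧ dz ∧ dw

For a 2-form omega = sum_{i<j} g_{ij} dx_i ∧ dx_j, the exterior derivative is
  d(omega) = sum_{i<j} d(g_{ij}) ∧ dx_i ∧ dx_j = sum_{i<j, k} (∂g_{ij}/∂x_k) dx_k ∧ dx_i ∧ dx_j.
Expand each term, using dx_k ∧ dx_i ∧ dx_j = sgn(permutation) dx_{(a)} ∧ dx_{(b)} ∧ dx_{(c)} with (a < b < c) sorted:
  d(w*x + x*y - 3*y^2) includes (∂/∂y)(w*x + x*y - 3*y^2) dy = (x - 6*y) dy, which multiplied by dx ∧ dz gives (-x + 6*y) dx ∧ dy ∧ dz
  d(w*x + x*y - 3*y^2) includes (∂/∂w)(w*x + x*y - 3*y^2) dw = (x) dw, which multiplied by dx ∧ dz gives (x) dx ∧ dz ∧ dw
  d(-3*w^2 + w - 2*x*z) includes (∂/∂z)(-3*w^2 + w - 2*x*z) dz = (-2*x) dz, which multiplied by dx ∧ dw gives (2*x) dx ∧ dz ∧ dw
  d(w^2 - 3*x*z) includes (∂/∂x)(w^2 - 3*x*z) dx = (-3*z) dx, which multiplied by dy ∧ dz gives (-3*z) dx ∧ dy ∧ dz
  d(w^2 - 3*x*z) includes (∂/∂w)(w^2 - 3*x*z) dw = (2*w) dw, which multiplied by dy ∧ dz gives (2*w) dy ∧ dz ∧ dw
  d(y*(-3*w + z)) includes (∂/∂z)(y*(-3*w + z)) dz = (y) dz, which multiplied by dy ∧ dw gives (-y) dy ∧ dz ∧ dw
  d(-3*w^2 + 3*x^2) includes (∂/∂x)(-3*w^2 + 3*x^2) dx = (6*x) dx, which multiplied by dz ∧ dw gives (6*x) dx ∧ dz ∧ dw
Collecting like 3-forms: d(omega) = (-x + 6*y - 3*z) dx ∧ dy ∧ dz + (9*x) dx ∧ dz ∧ dw + (2*w - y) dy ∧ dz ∧ dw.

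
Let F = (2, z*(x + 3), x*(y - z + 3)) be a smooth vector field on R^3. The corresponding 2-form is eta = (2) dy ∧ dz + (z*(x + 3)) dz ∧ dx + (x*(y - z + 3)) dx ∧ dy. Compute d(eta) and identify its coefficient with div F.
d(eta) = (-x) dx ∧ dy ∧ dz; div F = -x

For a 2-form in R^3 of the form above, applying d gives a 3-form with coefficient ∂P/∂x + ∂Q/∂y + ∂R/∂z:
  ∂P/∂x = 0
  ∂Q/∂y = 0
  ∂R/∂z = -x
Sum = -x, which is exactly div F.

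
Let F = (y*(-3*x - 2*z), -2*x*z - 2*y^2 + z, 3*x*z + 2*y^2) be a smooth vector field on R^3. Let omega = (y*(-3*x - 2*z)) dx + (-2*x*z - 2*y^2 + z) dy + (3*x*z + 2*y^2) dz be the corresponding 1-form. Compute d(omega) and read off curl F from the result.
d(omega) = (2*x + 4*y - 1) dy ∧ dz + (-2*y - 3*z) dz ∧ dx + (3*x) dx ∧ dy; curl F = (2*x + 4*y - 1, -2*y - 3*z, 3*x)

d omega = sum_{i<j} (∂f_j/∂x_i - ∂f_i/∂x_j) dx_i ∧ dx_j. Under the identification (dy ∧ dz, dz ∧ dx, dx ∧ dy) ↔ (e_x, e_y, e_z), the coefficients are exactly the components of curl F. Compute:
  ∂R/∂y - ∂Q/∂z = (4*y) - (1 - 2*x) = 2*x + 4*y - 1
  ∂P/∂z - ∂R/∂x = (-2*y) - (3*z) = -2*y - 3*z
  ∂Q/∂x - ∂P/∂y = (-2*z) - (-3*x - 2*z) = 3*x.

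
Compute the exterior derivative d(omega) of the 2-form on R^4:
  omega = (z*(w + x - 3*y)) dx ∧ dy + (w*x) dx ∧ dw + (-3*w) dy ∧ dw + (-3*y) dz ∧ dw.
d(omega) = (w + x - 3*y) dx ∧ dy ∧ dz + (z) dx ∧ dy ∧ dw + (-3) dy ∧ dz ∧ dw

For a 2-form omega = sum_{i<j} g_{ij} dx_i ∧ dx_j, the exterior derivative is
  d(omega) = sum_{i<j} d(g_{ij}) ∧ dx_i ∧ dx_j = sum_{i<j, k} (∂g_{ij}/∂x_k) dx_k ∧ dx_i ∧ dx_j.
Expand each term, using dx_k ∧ dx_i ∧ dx_j = sgn(permutation) dx_{(a)} ∧ dx_{(b)} ∧ dx_{(c)} with (a < b < c) sorted:
  d(z*(w + x - 3*y)) includes (∂/∂z)(z*(w + x - 3*y)) dz = (w + x - 3*y) dz, which multiplied by dx ∧ dy gives (w + x - 3*y) dx ∧ dy ∧ dz
  d(z*(w + x - 3*y)) includes (∂/∂w)(z*(w + x - 3*y)) dw = (z) dw, which multiplied by dx ∧ dy gives (z) dx ∧ dy ∧ dw
  d(-3*y) includes (∂/∂y)(-3*y) dy = (-3) dy, which multiplied by dz ∧ dw gives (-3) dy ∧ dz ∧ dw
Collecting like 3-forms: d(omega) = (w + x - 3*y) dx ∧ dy ∧ dz + (z) dx ∧ dy ∧ dw + (-3) dy ∧ dz ∧ dw.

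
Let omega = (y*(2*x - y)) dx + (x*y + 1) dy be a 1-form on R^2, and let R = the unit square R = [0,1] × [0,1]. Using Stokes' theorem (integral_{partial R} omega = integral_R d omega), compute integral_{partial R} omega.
integral_(partial R) omega = 1/2

Stokes: integral_partial_R omega = integral_R d omega with d omega = (∂Q/∂x - ∂P/∂y) dx ∧ dy.
  ∂Q/∂x = y
  ∂P/∂y = 2*x - 2*y
  integrand = ∂Q/∂x - ∂P/∂y = -2*x + 3*y.
Integrating over R: integral_0^1 integral_0^1 (-2*x + 3*y) dx dy = 1/2.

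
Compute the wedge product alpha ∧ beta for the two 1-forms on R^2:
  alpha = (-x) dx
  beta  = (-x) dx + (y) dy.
alpha ∧ beta = (-x*y) dx ∧ dy

Distribute the wedge, using dx_i ∧ dx_j = -dx_j ∧ dx_i and dx_i ∧ dx_i = 0. For each pair (i, j) with i < j, the coefficient of dx_i ∧ dx_j in alpha ∧ beta is (alpha_i * beta_j - alpha_j * beta_i). Collecting: alpha ∧ beta = (-x*y) dx ∧ dy.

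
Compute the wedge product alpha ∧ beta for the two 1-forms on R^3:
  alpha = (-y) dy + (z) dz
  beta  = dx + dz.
alpha ∧ beta = (y) dx ∧ dy + (-y) dy ∧ dz + (-z) dx ∧ dz

Distribute the wedge, using dx_i ∧ dx_j = -dx_j ∧ dx_i and dx_i ∧ dx_i = 0. For each pair (i, j) with i < j, the coefficient of dx_i ∧ dx_j in alpha ∧ beta is (alpha_i * beta_j - alpha_j * beta_i). Collecting: alpha ∧ beta = (y) dx ∧ dy + (-y) dy ∧ dz + (-z) dx ∧ dz.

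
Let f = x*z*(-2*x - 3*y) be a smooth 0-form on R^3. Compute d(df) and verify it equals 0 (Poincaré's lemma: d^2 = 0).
d(df) = 0

Step 1: df = sum_i (∂f/∂x_i) dx_i = (z*(-4*x - 3*y)) dx + (-3*x*z) dy + (x*(-2*x - 3*y)) dz.
Step 2: Apply d again. Using the 1-form formula, the coefficient of dx ∧ dy in d(df) is ∂^2 f/∂x ∂y - ∂^2 f/∂y ∂x = (-3*z) - (-3*z) = 0 (equality of mixed partials for smooth f).
Similarly for dx ∧ dz and dy ∧ dz — all coefficients vanish. So d(df) = 0.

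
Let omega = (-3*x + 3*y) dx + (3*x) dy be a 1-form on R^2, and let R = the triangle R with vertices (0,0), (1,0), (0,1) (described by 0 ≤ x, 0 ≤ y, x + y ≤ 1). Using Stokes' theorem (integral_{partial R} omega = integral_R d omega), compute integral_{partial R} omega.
integral_(partial R) omega = 0

Stokes: integral_partial_R omega = integral_R d omega with d omega = (∂Q/∂x - ∂P/∂y) dx ∧ dy.
  ∂Q/∂x = 3
  ∂P/∂y = 3
  integrand = ∂Q/∂x - ∂P/∂y = 0.
Integrating over R: integral_0^1 integral_0^{1-x} (0) dy dx = 0.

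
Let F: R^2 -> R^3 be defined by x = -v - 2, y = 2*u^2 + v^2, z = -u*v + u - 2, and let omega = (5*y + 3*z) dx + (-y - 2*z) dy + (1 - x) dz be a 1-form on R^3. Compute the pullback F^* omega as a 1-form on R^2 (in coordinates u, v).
F^* omega = (-8*u^3 + 8*u^2*v - 8*u^2 - 4*u*v^2 + 16*u - v^2 - 2*v + 3) du + (-4*u^2*v - 10*u^2 + 4*u*v^2 - 2*u*v - 6*u - 2*v^3 - 5*v^2 + 8*v + 6) dv

Using F^*(f dg) = (f ∘ F) d(g ∘ F), substitute each coordinate x_i by F_i(u, v) in f_i, and replace dx_i by d F_i = (∂F_i/∂u) du + (∂F_i/∂v) dv.
  For the x component: f_1(F) = 10*u^2 - 3*u*v + 3*u + 5*v^2 - 6; d F_1 = (0) du + (-1) dv
  For the y component: f_2(F) = -2*u^2 + 2*u*v - 2*u - v^2 + 4; d F_2 = (4*u) du + (2*v) dv
  For the z component: f_3(F) = v + 3; d F_3 = (1 - v) du + (-u) dv
Combining and collecting du, dv coefficients:
  coeff of du: -8*u^3 + 8*u^2*v - 8*u^2 - 4*u*v^2 + 16*u - v^2 - 2*v + 3
  coeff of dv: -4*u^2*v - 10*u^2 + 4*u*v^2 - 2*u*v - 6*u - 2*v^3 - 5*v^2 + 8*v + 6
F^* omega = (-8*u^3 + 8*u^2*v - 8*u^2 - 4*u*v^2 + 16*u - v^2 - 2*v + 3) du + (-4*u^2*v - 10*u^2 + 4*u*v^2 - 2*u*v - 6*u - 2*v^3 - 5*v^2 + 8*v + 6) dv.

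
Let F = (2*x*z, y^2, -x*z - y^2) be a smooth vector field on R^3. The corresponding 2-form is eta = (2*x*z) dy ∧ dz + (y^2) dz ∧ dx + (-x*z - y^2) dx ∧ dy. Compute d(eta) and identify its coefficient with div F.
d(eta) = (-x + 2*y + 2*z) dx ∧ dy ∧ dz; div F = -x + 2*y + 2*z

For a 2-form in R^3 of the form above, applying d gives a 3-form with coefficient ∂P/∂x + ∂Q/∂y + ∂R/∂z:
  ∂P/∂x = 2*z
  ∂Q/∂y = 2*y
  ∂R/∂z = -x
Sum = -x + 2*y + 2*z, which is exactly div F.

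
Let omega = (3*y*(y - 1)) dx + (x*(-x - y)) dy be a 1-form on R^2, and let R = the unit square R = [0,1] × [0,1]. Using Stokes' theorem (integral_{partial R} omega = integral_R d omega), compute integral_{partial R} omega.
integral_(partial R) omega = -3/2

Stokes: integral_partial_R omega = integral_R d omega with d omega = (∂Q/∂x - ∂P/∂y) dx ∧ dy.
  ∂Q/∂x = -2*x - y
  ∂P/∂y = 6*y - 3
  integrand = ∂Q/∂x - ∂P/∂y = -2*x - 7*y + 3.
Integrating over R: integral_0^1 integral_0^1 (-2*x - 7*y + 3) dx dy = -3/2.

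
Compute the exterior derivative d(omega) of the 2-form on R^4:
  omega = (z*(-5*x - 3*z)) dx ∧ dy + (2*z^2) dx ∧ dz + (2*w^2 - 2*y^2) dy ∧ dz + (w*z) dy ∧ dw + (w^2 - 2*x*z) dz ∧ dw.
d(omega) = (-5*x - 6*z) dx ∧ dy ∧ dz + (3*w) dy ∧ dz ∧ dw + (-2*z) dx ∧ dz ∧ dw

For a 2-form omega = sum_{i<j} g_{ij} dx_i ∧ dx_j, the exterior derivative is
  d(omega) = sum_{i<j} d(g_{ij}) ∧ dx_i ∧ dx_j = sum_{i<j, k} (∂g_{ij}/∂x_k) dx_k ∧ dx_i ∧ dx_j.
Expand each term, using dx_k ∧ dx_i ∧ dx_j = sgn(permutation) dx_{(a)} ∧ dx_{(b)} ∧ dx_{(c)} with (a < b < c) sorted:
  d(z*(-5*x - 3*z)) includes (∂/∂z)(z*(-5*x - 3*z)) dz = (-5*x - 6*z) dz, which multiplied by dx ∧ dy gives (-5*x - 6*z) dx ∧ dy ∧ dz
  d(2*w^2 - 2*y^2) includes (∂/∂w)(2*w^2 - 2*y^2) dw = (4*w) dw, which multiplied by dy ∧ dz gives (4*w) dy ∧ dz ∧ dw
  d(w*z) includes (∂/∂z)(w*z) dz = (w) dz, which multiplied by dy ∧ dw gives (-w) dy ∧ dz ∧ dw
  d(w^2 - 2*x*z) includes (∂/∂x)(w^2 - 2*x*z) dx = (-2*z) dx, which multiplied by dz ∧ dw gives (-2*z) dx ∧ dz ∧ dw
Collecting like 3-forms: d(omega) = (-5*x - 6*z) dx ∧ dy ∧ dz + (3*w) dy ∧ dz ∧ dw + (-2*z) dx ∧ dz ∧ dw.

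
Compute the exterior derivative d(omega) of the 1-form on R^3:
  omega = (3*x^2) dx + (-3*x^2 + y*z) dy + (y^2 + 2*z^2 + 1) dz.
d(omega) = (-6*x) dx ∧ dy + (y) dy ∧ dz

For a 1-form omega = sum_i f_i dx_i, the exterior derivative is
  d(omega) = sum_{i < j} (∂f_j/∂x_i - ∂f_i/∂x_j) dx_i ∧ dx_j.
  coefficient of dx ∧ dy: ∂f_2/∂x - ∂f_1/∂y = ∂(-3*x^2 + y*z)/∂x - ∂(3*x^2)/∂y = -6*x
  coefficient of dy ∧ dz: ∂f_3/∂y - ∂f_2/∂z = ∂(y^2 + 2*z^2 + 1)/∂y - ∂(-3*x^2 + y*z)/∂z = y
Assembling: d(omega) = (-6*x) dx ∧ dy + (y) dy ∧ dz.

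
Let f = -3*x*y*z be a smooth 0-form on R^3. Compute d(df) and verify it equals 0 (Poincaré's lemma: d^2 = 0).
d(df) = 0

Step 1: df = sum_i (∂f/∂x_i) dx_i = (-3*y*z) dx + (-3*x*z) dy + (-3*x*y) dz.
Step 2: Apply d again. Using the 1-form formula, the coefficient of dx ∧ dy in d(df) is ∂^2 f/∂x ∂y - ∂^2 f/∂y ∂x = (-3*z) - (-3*z) = 0 (equality of mixed partials for smooth f).
Similarly for dx ∧ dz and dy ∧ dz — all coefficients vanish. So d(df) = 0.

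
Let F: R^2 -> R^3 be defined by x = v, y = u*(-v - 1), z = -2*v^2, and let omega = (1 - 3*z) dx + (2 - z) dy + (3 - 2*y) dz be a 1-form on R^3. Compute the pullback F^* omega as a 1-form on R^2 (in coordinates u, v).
F^* omega = (-2*v^3 - 2*v^2 - 2*v - 2) du + (-10*u*v^2 - 8*u*v - 2*u + 6*v^2 - 12*v + 1) dv

Using F^*(f dg) = (f ∘ F) d(g ∘ F), substitute each coordinate x_i by F_i(u, v) in f_i, and replace dx_i by d F_i = (∂F_i/∂u) du + (∂F_i/∂v) dv.
  For the x component: f_1(F) = 6*v^2 + 1; d F_1 = (0) du + (1) dv
  For the y component: f_2(F) = 2*v^2 + 2; d F_2 = (-v - 1) du + (-u) dv
  For the z component: f_3(F) = 2*u*v + 2*u + 3; d F_3 = (0) du + (-4*v) dv
Combining and collecting du, dv coefficients:
  coeff of du: -2*v^3 - 2*v^2 - 2*v - 2
  coeff of dv: -10*u*v^2 - 8*u*v - 2*u + 6*v^2 - 12*v + 1
F^* omega = (-2*v^3 - 2*v^2 - 2*v - 2) du + (-10*u*v^2 - 8*u*v - 2*u + 6*v^2 - 12*v + 1) dv.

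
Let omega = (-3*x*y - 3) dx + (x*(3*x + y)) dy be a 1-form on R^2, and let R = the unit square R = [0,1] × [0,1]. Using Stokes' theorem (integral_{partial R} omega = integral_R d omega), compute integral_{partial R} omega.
integral_(partial R) omega = 5

Stokes: integral_partial_R omega = integral_R d omega with d omega = (∂Q/∂x - ∂P/∂y) dx ∧ dy.
  ∂Q/∂x = 6*x + y
  ∂P/∂y = -3*x
  integrand = ∂Q/∂x - ∂P/∂y = 9*x + y.
Integrating over R: integral_0^1 integral_0^1 (9*x + y) dx dy = 5.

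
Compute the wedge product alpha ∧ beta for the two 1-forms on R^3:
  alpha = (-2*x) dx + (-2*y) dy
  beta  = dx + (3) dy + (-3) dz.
alpha ∧ beta = (-6*x + 2*y) dx ∧ dy + (6*x) dx ∧ dz + (6*y) dy ∧ dz

Distribute the wedge, using dx_i ∧ dx_j = -dx_j ∧ dx_i and dx_i ∧ dx_i = 0. For each pair (i, j) with i < j, the coefficient of dx_i ∧ dx_j in alpha ∧ beta is (alpha_i * beta_j - alpha_j * beta_i). Collecting: alpha ∧ beta = (-6*x + 2*y) dx ∧ dy + (6*x) dx ∧ dz + (6*y) dy ∧ dz.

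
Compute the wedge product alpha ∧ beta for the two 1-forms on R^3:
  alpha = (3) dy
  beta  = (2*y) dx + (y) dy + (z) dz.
alpha ∧ beta = (-6*y) dx ∧ dy + (3*z) dy ∧ dz

Distribute the wedge, using dx_i ∧ dx_j = -dx_j ∧ dx_i and dx_i ∧ dx_i = 0. For each pair (i, j) with i < j, the coefficient of dx_i ∧ dx_j in alpha ∧ beta is (alpha_i * beta_j - alpha_j * beta_i). Collecting: alpha ∧ beta = (-6*y) dx ∧ dy + (3*z) dy ∧ dz.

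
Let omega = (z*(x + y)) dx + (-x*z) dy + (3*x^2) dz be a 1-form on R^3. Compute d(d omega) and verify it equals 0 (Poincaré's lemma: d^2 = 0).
d(d omega) = 0

Step 1: d omega = sum_{i<j} (∂f_j/∂x_i - ∂f_i/∂x_j) dx_i ∧ dx_j:
  coeff of dx ∧ dy: -2*z
  coeff of dx ∧ dz: 5*x - y
  coeff of dy ∧ dz: x
Step 2: Apply d again to each 2-form coefficient. The only possible 3-form in R^3 is dx ∧ dy ∧ dz, with coefficient
  ∂(coeff of dy∧dz)/∂x - ∂(coeff of dx∧dz)/∂y + ∂(coeff of dx∧dy)/∂z
  = ∂/∂x (x) - ∂/∂y (5*x - y) + ∂/∂z (-2*z).
Each of these terms simplifies to sums of mixed partials that cancel in pairs. The result is 0 (by equality of mixed partials for smooth functions — Schwarz / Clairaut).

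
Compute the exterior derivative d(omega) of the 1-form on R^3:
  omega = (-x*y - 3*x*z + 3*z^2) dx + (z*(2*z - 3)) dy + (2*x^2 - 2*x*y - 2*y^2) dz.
d(omega) = (x) dx ∧ dy + (7*x - 2*y - 6*z) dx ∧ dz + (-2*x - 4*y - 4*z + 3) dy ∧ dz

For a 1-form omega = sum_i f_i dx_i, the exterior derivative is
  d(omega) = sum_{i < j} (∂f_j/∂x_i - ∂f_i/∂x_j) dx_i ∧ dx_j.
  coefficient of dx ∧ dy: ∂f_2/∂x - ∂f_1/∂y = ∂(z*(2*z - 3))/∂x - ∂(-x*y - 3*x*z + 3*z^2)/∂y = x
  coefficient of dx ∧ dz: ∂f_3/∂x - ∂f_1/∂z = ∂(2*x^2 - 2*x*y - 2*y^2)/∂x - ∂(-x*y - 3*x*z + 3*z^2)/∂z = 7*x - 2*y - 6*z
  coefficient of dy ∧ dz: ∂f_3/∂y - ∂f_2/∂z = ∂(2*x^2 - 2*x*y - 2*y^2)/∂y - ∂(z*(2*z - 3))/∂z = -2*x - 4*y - 4*z + 3
Assembling: d(omega) = (x) dx ∧ dy + (7*x - 2*y - 6*z) dx ∧ dz + (-2*x - 4*y - 4*z + 3) dy ∧ dz.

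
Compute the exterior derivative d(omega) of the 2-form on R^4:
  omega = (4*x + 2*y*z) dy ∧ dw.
d(omega) = (4) dx ∧ dy ∧ dw + (-2*y) dy ∧ dz ∧ dw

For a 2-form omega = sum_{i<j} g_{ij} dx_i ∧ dx_j, the exterior derivative is
  d(omega) = sum_{i<j} d(g_{ij}) ∧ dx_i ∧ dx_j = sum_{i<j, k} (∂g_{ij}/∂x_k) dx_k ∧ dx_i ∧ dx_j.
Expand each term, using dx_k ∧ dx_i ∧ dx_j = sgn(permutation) dx_{(a)} ∧ dx_{(b)} ∧ dx_{(c)} with (a < b < c) sorted:
  d(4*x + 2*y*z) includes (∂/∂x)(4*x + 2*y*z) dx = (4) dx, which multiplied by dy ∧ dw gives (4) dx ∧ dy ∧ dw
  d(4*x + 2*y*z) includes (∂/∂z)(4*x + 2*y*z) dz = (2*y) dz, which multiplied by dy ∧ dw gives (-2*y) dy ∧ dz ∧ dw
Collecting like 3-forms: d(omega) = (4) dx ∧ dy ∧ dw + (-2*y) dy ∧ dz ∧ dw.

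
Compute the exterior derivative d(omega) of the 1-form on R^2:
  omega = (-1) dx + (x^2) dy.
d(omega) = (2*x) dx ∧ dy

For a 1-form omega = sum_i f_i dx_i, the exterior derivative is
  d(omega) = sum_{i < j} (∂f_j/∂x_i - ∂f_i/∂x_j) dx_i ∧ dx_j.
  coefficient of dx ∧ dy: ∂f_2/∂x - ∂f_1/∂y = ∂(x^2)/∂x - ∂(-1)/∂y = 2*x
Assembling: d(omega) = (2*x) dx ∧ dy.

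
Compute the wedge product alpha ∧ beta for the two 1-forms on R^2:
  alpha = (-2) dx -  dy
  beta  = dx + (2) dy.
alpha ∧ beta = (-3) dx ∧ dy

Distribute the wedge, using dx_i ∧ dx_j = -dx_j ∧ dx_i and dx_i ∧ dx_i = 0. For each pair (i, j) with i < j, the coefficient of dx_i ∧ dx_j in alpha ∧ beta is (alpha_i * beta_j - alpha_j * beta_i). Collecting: alpha ∧ beta = (-3) dx ∧ dy.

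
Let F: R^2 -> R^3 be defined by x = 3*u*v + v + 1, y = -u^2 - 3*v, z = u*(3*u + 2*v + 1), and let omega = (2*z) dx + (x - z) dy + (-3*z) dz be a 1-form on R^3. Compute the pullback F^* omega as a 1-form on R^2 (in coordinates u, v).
F^* omega = (u*(-48*u^2 - 38*u*v - 25*u - 8*v - 5)) du + (15*u^2 + u*v + 5*u - 3*v - 3) dv

Using F^*(f dg) = (f ∘ F) d(g ∘ F), substitute each coordinate x_i by F_i(u, v) in f_i, and replace dx_i by d F_i = (∂F_i/∂u) du + (∂F_i/∂v) dv.
  For the x component: f_1(F) = 2*u*(3*u + 2*v + 1); d F_1 = (3*v) du + (3*u + 1) dv
  For the y component: f_2(F) = -3*u^2 + u*v - u + v + 1; d F_2 = (-2*u) du + (-3) dv
  For the z component: f_3(F) = 3*u*(-3*u - 2*v - 1); d F_3 = (6*u + 2*v + 1) du + (2*u) dv
Combining and collecting du, dv coefficients:
  coeff of du: u*(-48*u^2 - 38*u*v - 25*u - 8*v - 5)
  coeff of dv: 15*u^2 + u*v + 5*u - 3*v - 3
F^* omega = (u*(-48*u^2 - 38*u*v - 25*u - 8*v - 5)) du + (15*u^2 + u*v + 5*u - 3*v - 3) dv.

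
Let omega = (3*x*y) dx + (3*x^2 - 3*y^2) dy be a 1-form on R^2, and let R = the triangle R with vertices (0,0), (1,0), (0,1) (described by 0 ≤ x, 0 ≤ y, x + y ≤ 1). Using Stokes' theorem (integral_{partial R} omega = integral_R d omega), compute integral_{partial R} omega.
integral_(partial R) omega = 1/2

Stokes: integral_partial_R omega = integral_R d omega with d omega = (∂Q/∂x - ∂P/∂y) dx ∧ dy.
  ∂Q/∂x = 6*x
  ∂P/∂y = 3*x
  integrand = ∂Q/∂x - ∂P/∂y = 3*x.
Integrating over R: integral_0^1 integral_0^{1-x} (3*x) dy dx = 1/2.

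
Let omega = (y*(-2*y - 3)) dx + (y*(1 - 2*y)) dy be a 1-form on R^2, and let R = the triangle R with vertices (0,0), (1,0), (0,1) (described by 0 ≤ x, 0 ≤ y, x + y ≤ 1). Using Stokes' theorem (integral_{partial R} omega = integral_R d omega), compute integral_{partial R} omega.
integral_(partial R) omega = 13/6

Stokes: integral_partial_R omega = integral_R d omega with d omega = (∂Q/∂x - ∂P/∂y) dx ∧ dy.
  ∂Q/∂x = 0
  ∂P/∂y = -4*y - 3
  integrand = ∂Q/∂x - ∂P/∂y = 4*y + 3.
Integrating over R: integral_0^1 integral_0^{1-x} (4*y + 3) dy dx = 13/6.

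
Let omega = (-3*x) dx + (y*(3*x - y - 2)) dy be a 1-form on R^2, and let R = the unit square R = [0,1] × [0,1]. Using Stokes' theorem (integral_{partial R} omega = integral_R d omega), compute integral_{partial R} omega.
integral_(partial R) omega = 3/2

Stokes: integral_partial_R omega = integral_R d omega with d omega = (∂Q/∂x - ∂P/∂y) dx ∧ dy.
  ∂Q/∂x = 3*y
  ∂P/∂y = 0
  integrand = ∂Q/∂x - ∂P/∂y = 3*y.
Integrating over R: integral_0^1 integral_0^1 (3*y) dx dy = 3/2.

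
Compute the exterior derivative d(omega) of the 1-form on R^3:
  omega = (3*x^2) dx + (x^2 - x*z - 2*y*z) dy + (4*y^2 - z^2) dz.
d(omega) = (2*x - z) dx ∧ dy + (x + 10*y) dy ∧ dz

For a 1-form omega = sum_i f_i dx_i, the exterior derivative is
  d(omega) = sum_{i < j} (∂f_j/∂x_i - ∂f_i/∂x_j) dx_i ∧ dx_j.
  coefficient of dx ∧ dy: ∂f_2/∂x - ∂f_1/∂y = ∂(x^2 - x*z - 2*y*z)/∂x - ∂(3*x^2)/∂y = 2*x - z
  coefficient of dy ∧ dz: ∂f_3/∂y - ∂f_2/∂z = ∂(4*y^2 - z^2)/∂y - ∂(x^2 - x*z - 2*y*z)/∂z = x + 10*y
Assembling: d(omega) = (2*x - z) dx ∧ dy + (x + 10*y) dy ∧ dz.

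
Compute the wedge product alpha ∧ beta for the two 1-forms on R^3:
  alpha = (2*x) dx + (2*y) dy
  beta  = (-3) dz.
alpha ∧ beta = (-6*x) dx ∧ dz + (-6*y) dy ∧ dz

Distribute the wedge, using dx_i ∧ dx_j = -dx_j ∧ dx_i and dx_i ∧ dx_i = 0. For each pair (i, j) with i < j, the coefficient of dx_i ∧ dx_j in alpha ∧ beta is (alpha_i * beta_j - alpha_j * beta_i). Collecting: alpha ∧ beta = (-6*x) dx ∧ dz + (-6*y) dy ∧ dz.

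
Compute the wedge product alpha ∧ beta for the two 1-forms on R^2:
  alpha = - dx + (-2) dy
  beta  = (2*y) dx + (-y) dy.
alpha ∧ beta = (5*y) dx ∧ dy

Distribute the wedge, using dx_i ∧ dx_j = -dx_j ∧ dx_i and dx_i ∧ dx_i = 0. For each pair (i, j) with i < j, the coefficient of dx_i ∧ dx_j in alpha ∧ beta is (alpha_i * beta_j - alpha_j * beta_i). Collecting: alpha ∧ beta = (5*y) dx ∧ dy.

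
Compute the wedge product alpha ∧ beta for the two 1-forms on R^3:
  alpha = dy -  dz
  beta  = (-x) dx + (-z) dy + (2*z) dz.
alpha ∧ beta = (x) dx ∧ dy + (z) dy ∧ dz + (-x) dx ∧ dz

Distribute the wedge, using dx_i ∧ dx_j = -dx_j ∧ dx_i and dx_i ∧ dx_i = 0. For each pair (i, j) with i < j, the coefficient of dx_i ∧ dx_j in alpha ∧ beta is (alpha_i * beta_j - alpha_j * beta_i). Collecting: alpha ∧ beta = (x) dx ∧ dy + (z) dy ∧ dz + (-x) dx ∧ dz.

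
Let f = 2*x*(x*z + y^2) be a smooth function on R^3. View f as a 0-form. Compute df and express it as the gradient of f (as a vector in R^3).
df = (4*x*z + 2*y^2) dx + (4*x*y) dy + (2*x^2) dz; grad f = (4*x*z + 2*y^2, 4*x*y, 2*x^2)

For a 0-form f, d f = (∂f/∂x) dx + (∂f/∂y) dy + (∂f/∂z) dz. The components of the vector representation are exactly the entries of grad f in Cartesian coordinates:
  ∂f/∂x = 4*x*z + 2*y^2
  ∂f/∂y = 4*x*y
  ∂f/∂z = 2*x^2.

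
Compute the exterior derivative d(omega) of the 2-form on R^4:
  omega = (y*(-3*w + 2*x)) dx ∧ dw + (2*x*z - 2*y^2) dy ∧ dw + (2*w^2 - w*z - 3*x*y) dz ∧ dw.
d(omega) = (3*w - 2*x + 2*z) dx ∧ dy ∧ dw + (-5*x) dy ∧ dz ∧ dw + (-3*y) dx ∧ dz ∧ dw

For a 2-form omega = sum_{i<j} g_{ij} dx_i ∧ dx_j, the exterior derivative is
  d(omega) = sum_{i<j} d(g_{ij}) ∧ dx_i ∧ dx_j = sum_{i<j, k} (∂g_{ij}/∂x_k) dx_k ∧ dx_i ∧ dx_j.
Expand each term, using dx_k ∧ dx_i ∧ dx_j = sgn(permutation) dx_{(a)} ∧ dx_{(b)} ∧ dx_{(c)} with (a < b < c) sorted:
  d(y*(-3*w + 2*x)) includes (∂/∂y)(y*(-3*w + 2*x)) dy = (-3*w + 2*x) dy, which multiplied by dx ∧ dw gives (3*w - 2*x) dx ∧ dy ∧ dw
  d(2*x*z - 2*y^2) includes (∂/∂x)(2*x*z - 2*y^2) dx = (2*z) dx, which multiplied by dy ∧ dw gives (2*z) dx ∧ dy ∧ dw
  d(2*x*z - 2*y^2) includes (∂/∂z)(2*x*z - 2*y^2) dz = (2*x) dz, which multiplied by dy ∧ dw gives (-2*x) dy ∧ dz ∧ dw
  d(2*w^2 - w*z - 3*x*y) includes (∂/∂x)(2*w^2 - w*z - 3*x*y) dx = (-3*y) dx, which multiplied by dz ∧ dw gives (-3*y) dx ∧ dz ∧ dw
  d(2*w^2 - w*z - 3*x*y) includes (∂/∂y)(2*w^2 - w*z - 3*x*y) dy = (-3*x) dy, which multiplied by dz ∧ dw gives (-3*x) dy ∧ dz ∧ dw
Collecting like 3-forms: d(omega) = (3*w - 2*x + 2*z) dx ∧ dy ∧ dw + (-5*x) dy ∧ dz ∧ dw + (-3*y) dx ∧ dz ∧ dw.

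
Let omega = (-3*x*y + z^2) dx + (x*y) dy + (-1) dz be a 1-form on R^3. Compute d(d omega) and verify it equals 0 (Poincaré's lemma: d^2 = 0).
d(d omega) = 0

Step 1: d omega = sum_{i<j} (∂f_j/∂x_i - ∂f_i/∂x_j) dx_i ∧ dx_j:
  coeff of dx ∧ dy: 3*x + y
  coeff of dx ∧ dz: -2*z
  coeff of dy ∧ dz: 0
Step 2: Apply d again to each 2-form coefficient. The only possible 3-form in R^3 is dx ∧ dy ∧ dz, with coefficient
  ∂(coeff of dy∧dz)/∂x - ∂(coeff of dx∧dz)/∂y + ∂(coeff of dx∧dy)/∂z
  = ∂/∂x (0) - ∂/∂y (-2*z) + ∂/∂z (3*x + y).
Each of these terms simplifies to sums of mixed partials that cancel in pairs. The result is 0 (by equality of mixed partials for smooth functions — Schwarz / Clairaut).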